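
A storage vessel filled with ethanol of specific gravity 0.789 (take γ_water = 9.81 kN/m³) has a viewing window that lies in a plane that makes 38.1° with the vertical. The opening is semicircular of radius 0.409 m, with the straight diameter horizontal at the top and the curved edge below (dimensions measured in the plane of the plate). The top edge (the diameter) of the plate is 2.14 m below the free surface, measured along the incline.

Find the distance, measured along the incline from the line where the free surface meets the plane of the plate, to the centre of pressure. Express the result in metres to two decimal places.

γ = 0.789 × 9.81 = 7.74009 kN/m³.
The plate makes 38.1° with the vertical, i.e. θ = 90° − 38.1° = 51.9° to the horizontal. Measuring y along the incline from the free-surface line, vertical depth h = y·sinθ with sinθ = 0.786935.
The centroid of a semicircle lies 4r/(3π) = 0.173585 m from the diameter, here below the top edge, so y_c = 2.14 + 0.173585 = 2.31359 m and h_c = 2.31359 × 0.786935 = 1.82064 m.
A = πr²/2 = π × 0.409²/2 = 0.262764 m².
Resultant F = γ·h_c·A = 7.74009 × 1.82064 × 0.262764 = 3.70285 kN.
I_c = (π/8 − 8/(9π))·r⁴ = 0.109757 × 0.409⁴ = 0.00307132 m⁴.
Centre of pressure: y_p = y_c + I_c/(y_c·A) = 2.31359 + 0.00307132/(2.31359 × 0.262764) = 2.31359 + 0.00505211 = 2.31864 m along the plane.

y_p = 2.32 m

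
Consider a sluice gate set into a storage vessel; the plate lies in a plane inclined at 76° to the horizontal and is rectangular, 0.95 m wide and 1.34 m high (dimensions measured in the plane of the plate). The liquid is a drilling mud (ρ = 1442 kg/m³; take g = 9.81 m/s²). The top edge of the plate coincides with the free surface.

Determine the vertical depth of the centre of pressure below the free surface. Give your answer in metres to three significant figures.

γ = ρg = 1442 × 9.81 / 1000 = 14.14602 kN/m³.
Let θ = 76° be the plate's angle to the horizontal; measure y along the incline from where the plane meets the free surface. Vertical depth h = y·sinθ with sinθ = 0.970296.
The centroid lies 1.34/2 = 0.67 m below the top edge, so y_c = 0.67 m and h_c = 0.67 × 0.970296 = 0.650098 m.
A = 0.95 × 1.34 = 1.273 m².
Resultant F = γ·h_c·A = 14.14602 × 0.650098 × 1.273 = 11.7069 kN.
I_c = b·h³/12 = 0.95 × 1.34³/12 = 0.190483 m⁴.
Centre of pressure: y_p = y_c + I_c/(y_c·A) = 0.67 + 0.190483/(0.67 × 1.273) = 0.67 + 0.223333 = 0.893333 m along the plane.
Vertically, h_p = y_p·sinθ = 0.893333 × 0.970296 = 0.866797 m.

h_p = 0.867 m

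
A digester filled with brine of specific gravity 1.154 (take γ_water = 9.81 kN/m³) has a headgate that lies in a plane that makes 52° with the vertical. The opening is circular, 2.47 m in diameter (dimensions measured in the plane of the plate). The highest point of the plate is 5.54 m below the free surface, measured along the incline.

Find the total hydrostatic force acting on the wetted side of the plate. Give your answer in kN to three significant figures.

γ = 1.154 × 9.81 = 11.32074 kN/m³.
The plate makes 52° with the vertical, i.e. θ = 90° − 52° = 38° to the horizontal. Measuring y along the incline from the free-surface line, vertical depth h = y·sinθ with sinθ = 0.615661.
The centroid is at the centre, 1.235 m below the top of the plate, so y_c = 5.54 + 1.235 = 6.775 m and h_c = 6.775 × 0.615661 = 4.1711 m.
A = π(1.235)² = 4.79164 m².
Resultant F = γ·h_c·A = 11.32074 × 4.1711 × 4.79164 = 226.261 kN.

F ≈ 226 kN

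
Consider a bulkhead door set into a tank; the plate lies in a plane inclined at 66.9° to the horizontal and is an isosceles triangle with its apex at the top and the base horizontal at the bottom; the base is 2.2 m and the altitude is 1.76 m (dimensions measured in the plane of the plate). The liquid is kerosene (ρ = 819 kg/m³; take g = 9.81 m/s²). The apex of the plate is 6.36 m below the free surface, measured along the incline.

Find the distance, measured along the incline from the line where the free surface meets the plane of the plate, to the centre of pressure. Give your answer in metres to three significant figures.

y_p = 7.56 m

γ = ρg = 819 × 9.81 / 1000 = 8.03439 kN/m³.
Let θ = 66.9° be the plate's angle to the horizontal; measure y along the incline from where the plane meets the free surface. Vertical depth h = y·sinθ with sinθ = 0.919821.
With the apex up, the centroid sits 2h/3 = 2 × 1.76/3 = 1.17333 m below the apex, so y_c = 6.36 + 1.17333 = 7.53333 m and h_c = 7.53333 × 0.919821 = 6.92932 m.
A = ½ × 2.2 × 1.76 = 1.936 m².
Resultant F = γ·h_c·A = 8.03439 × 6.92932 × 1.936 = 107.783 kN.
I_c = b·h³/36 = 2.2 × 1.76³/36 = 0.333164 m⁴.
Centre of pressure: y_p = y_c + I_c/(y_c·A) = 7.53333 + 0.333164/(7.53333 × 1.936) = 7.53333 + 0.0228437 = 7.55617 m along the plane.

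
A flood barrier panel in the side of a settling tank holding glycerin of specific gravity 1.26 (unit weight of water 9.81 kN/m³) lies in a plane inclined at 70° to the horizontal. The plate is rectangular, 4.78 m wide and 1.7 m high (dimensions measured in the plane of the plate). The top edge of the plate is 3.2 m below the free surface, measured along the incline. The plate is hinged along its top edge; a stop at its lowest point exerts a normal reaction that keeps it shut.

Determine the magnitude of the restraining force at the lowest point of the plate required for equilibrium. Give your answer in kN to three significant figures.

P ≈ 205 kN

γ = 1.26 × 9.81 = 12.3606 kN/m³.
Let θ = 70° be the plate's angle to the horizontal; measure y along the incline from where the plane meets the free surface. Vertical depth h = y·sinθ with sinθ = 0.939693.
The centroid lies 1.7/2 = 0.85 m below the top edge, so y_c = 3.2 + 0.85 = 4.05 m and h_c = 4.05 × 0.939693 = 3.80576 m.
A = 4.78 × 1.7 = 8.126 m².
Resultant F = γ·h_c·A = 12.3606 × 3.80576 × 8.126 = 382.259 kN.
I_c = b·h³/12 = 4.78 × 1.7³/12 = 1.95701 m⁴.
Centre of pressure: y_p = y_c + I_c/(y_c·A) = 4.05 + 1.95701/(4.05 × 8.126) = 4.05 + 0.059465 = 4.10947 m along the plane.
The resultant acts 0.85 + 0.059465 = 0.909465 m (along the plate) below the hinge at the top edge, so the moment about the hinge is M = F × 0.909465 = 382.259 × 0.909465 = 347.651 kN·m.
A normal force at the bottom, 1.7 m from the hinge, must supply this moment: P = 347.651/1.7 = 204.501 kN.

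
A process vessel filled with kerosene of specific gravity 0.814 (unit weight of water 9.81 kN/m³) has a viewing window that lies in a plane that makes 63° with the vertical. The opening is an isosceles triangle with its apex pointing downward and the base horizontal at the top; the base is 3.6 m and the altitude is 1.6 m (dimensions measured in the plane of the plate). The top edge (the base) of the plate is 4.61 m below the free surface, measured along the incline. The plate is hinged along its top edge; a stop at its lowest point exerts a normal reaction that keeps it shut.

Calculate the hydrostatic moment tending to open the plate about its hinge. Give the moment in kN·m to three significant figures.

γ = 0.814 × 9.81 = 7.98534 kN/m³.
The plate makes 63° with the vertical, i.e. θ = 90° − 63° = 27° to the horizontal. Measuring y along the incline from the free-surface line, vertical depth h = y·sinθ with sinθ = 0.453990.
With the apex down, the centroid sits h/3 = 1.6/3 = 0.533333 m below the base (the top edge), so y_c = 4.61 + 0.533333 = 5.14333 m and h_c = 5.14333 × 0.453990 = 2.33502 m.
A = ½ × 3.6 × 1.6 = 2.88 m².
Resultant F = γ·h_c·A = 7.98534 × 2.33502 × 2.88 = 53.7003 kN.
I_c = b·h³/36 = 3.6 × 1.6³/36 = 0.4096 m⁴.
Centre of pressure: y_p = y_c + I_c/(y_c·A) = 5.14333 + 0.4096/(5.14333 × 2.88) = 5.14333 + 0.0276518 = 5.17098 m along the plane.
The resultant acts 0.533333 + 0.0276518 = 0.560985 m (along the plate) below the hinge at the top edge, so the moment about the hinge is M = F × 0.560985 = 53.7003 × 0.560985 = 30.1251 kN·m.

M ≈ 30.1 kN·m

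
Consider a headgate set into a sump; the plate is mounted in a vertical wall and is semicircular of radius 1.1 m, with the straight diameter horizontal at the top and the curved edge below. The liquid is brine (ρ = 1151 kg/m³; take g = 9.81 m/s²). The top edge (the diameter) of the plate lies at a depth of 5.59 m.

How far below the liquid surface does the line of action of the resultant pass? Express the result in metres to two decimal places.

γ = ρg = 1151 × 9.81 / 1000 = 11.29131 kN/m³.
The centroid of a semicircle lies 4r/(3π) = 0.466854 m from the diameter, here below the top edge, so the centroid depth is h_c = 5.59 + 0.466854 = 6.05685 m.
A = πr²/2 = π × 1.1²/2 = 1.90066 m².
Resultant F = γ·h_c·A = 11.29131 × 6.05685 × 1.90066 = 129.986 kN.
I_c = (π/8 − 8/(9π))·r⁴ = 0.109757 × 1.1⁴ = 0.160695 m⁴.
Centre of pressure: y_p = y_c + I_c/(y_c·A) = 6.05685 + 0.160695/(6.05685 × 1.90066) = 6.05685 + 0.0139589 = 6.07081 m along the plane.

h_p = 6.07 m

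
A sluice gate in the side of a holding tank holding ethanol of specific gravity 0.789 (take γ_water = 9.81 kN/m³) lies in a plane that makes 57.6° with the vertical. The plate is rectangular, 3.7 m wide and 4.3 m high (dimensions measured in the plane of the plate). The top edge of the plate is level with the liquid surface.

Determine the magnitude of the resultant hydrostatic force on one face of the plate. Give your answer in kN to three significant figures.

F ≈ 142 kN

γ = 0.789 × 9.81 = 7.74009 kN/m³.
The plate makes 57.6° with the vertical, i.e. θ = 90° − 57.6° = 32.4° to the horizontal. Measuring y along the incline from the free-surface line, vertical depth h = y·sinθ with sinθ = 0.535827.
The centroid lies 4.3/2 = 2.15 m below the top edge, so y_c = 2.15 m and h_c = 2.15 × 0.535827 = 1.15203 m.
A = 3.7 × 4.3 = 15.91 m².
Resultant F = γ·h_c·A = 7.74009 × 1.15203 × 15.91 = 141.867 kN.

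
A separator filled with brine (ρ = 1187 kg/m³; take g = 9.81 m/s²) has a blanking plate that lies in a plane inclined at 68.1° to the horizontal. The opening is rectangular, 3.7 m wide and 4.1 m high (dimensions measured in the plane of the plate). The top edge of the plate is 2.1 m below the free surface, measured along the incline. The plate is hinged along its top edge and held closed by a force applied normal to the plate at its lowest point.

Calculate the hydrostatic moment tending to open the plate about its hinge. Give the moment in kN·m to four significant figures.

M ≈ 1624 kN·m

γ = ρg = 1187 × 9.81 / 1000 = 11.64447 kN/m³.
Let θ = 68.1° be the plate's angle to the horizontal; measure y along the incline from where the plane meets the free surface. Vertical depth h = y·sinθ with sinθ = 0.927836.
The centroid lies 4.1/2 = 2.05 m below the top edge, so y_c = 2.1 + 2.05 = 4.15 m and h_c = 4.15 × 0.927836 = 3.85052 m.
A = 3.7 × 4.1 = 15.17 m².
Resultant F = γ·h_c·A = 11.64447 × 3.85052 × 15.17 = 680.181 kN.
I_c = b·h³/12 = 3.7 × 4.1³/12 = 21.2506 m⁴.
Centre of pressure: y_p = y_c + I_c/(y_c·A) = 4.15 + 21.2506/(4.15 × 15.17) = 4.15 + 0.33755 = 4.48755 m along the plane.
The resultant acts 2.05 + 0.33755 = 2.38755 m (along the plate) below the hinge at the top edge, so the moment about the hinge is M = F × 2.38755 = 680.181 × 2.38755 = 1623.97 kN·m.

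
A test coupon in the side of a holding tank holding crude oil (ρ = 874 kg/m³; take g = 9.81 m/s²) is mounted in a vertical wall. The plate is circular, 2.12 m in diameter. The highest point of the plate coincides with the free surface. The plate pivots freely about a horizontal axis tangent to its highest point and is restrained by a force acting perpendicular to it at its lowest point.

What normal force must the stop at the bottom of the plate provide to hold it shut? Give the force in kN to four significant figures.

P ≈ 20.05 kN

γ = ρg = 874 × 9.81 / 1000 = 8.57394 kN/m³.
The centroid is at the centre, 1.06 m below the top of the plate, so the centroid depth is h_c = 1.06 m.
A = π(1.06)² = 3.52989 m².
Resultant F = γ·h_c·A = 8.57394 × 1.06 × 3.52989 = 32.081 kN.
I_c = πr⁴/4 = π × 1.06⁴/4 = 0.991547 m⁴.
Centre of pressure: y_p = y_c + I_c/(y_c·A) = 1.06 + 0.991547/(1.06 × 3.52989) = 1.06 + 0.265 = 1.325 m along the plane.
The resultant acts 1.06 + 0.265 = 1.325 m (along the plate) below the hinge at the top edge, so the moment about the hinge is M = F × 1.325 = 32.081 × 1.325 = 42.5073 kN·m.
A normal force at the bottom, 2.12 m from the hinge, must supply this moment: P = 42.5073/2.12 = 20.0506 kN.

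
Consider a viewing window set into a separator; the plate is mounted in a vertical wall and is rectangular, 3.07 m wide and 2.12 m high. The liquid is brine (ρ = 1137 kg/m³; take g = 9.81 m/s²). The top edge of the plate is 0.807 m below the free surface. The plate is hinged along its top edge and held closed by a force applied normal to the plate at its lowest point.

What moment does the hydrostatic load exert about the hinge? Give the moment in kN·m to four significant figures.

γ = ρg = 1137 × 9.81 / 1000 = 11.15397 kN/m³.
The centroid lies 2.12/2 = 1.06 m below the top edge, so the centroid depth is h_c = 0.807 + 1.06 = 1.867 m.
A = 3.07 × 2.12 = 6.5084 m².
Resultant F = γ·h_c·A = 11.15397 × 1.867 × 6.5084 = 135.534 kN.
I_c = b·h³/12 = 3.07 × 2.12³/12 = 2.43761 m⁴.
Centre of pressure: y_p = y_c + I_c/(y_c·A) = 1.867 + 2.43761/(1.867 × 6.5084) = 1.867 + 0.200607 = 2.06761 m along the plane.
The resultant acts 1.06 + 0.200607 = 1.26061 m (along the plate) below the hinge at the top edge, so the moment about the hinge is M = F × 1.26061 = 135.534 × 1.26061 = 170.856 kN·m.

M ≈ 170.9 kN·m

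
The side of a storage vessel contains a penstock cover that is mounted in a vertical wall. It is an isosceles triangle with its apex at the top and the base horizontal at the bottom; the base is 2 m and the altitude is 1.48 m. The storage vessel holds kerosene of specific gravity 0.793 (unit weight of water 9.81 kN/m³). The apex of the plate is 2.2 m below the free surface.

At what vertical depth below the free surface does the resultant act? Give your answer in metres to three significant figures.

h_p = 3.22 m

γ = 0.793 × 9.81 = 7.77933 kN/m³.
With the apex up, the centroid sits 2h/3 = 2 × 1.48/3 = 0.986667 m below the apex, so the centroid depth is h_c = 2.2 + 0.986667 = 3.18667 m.
A = ½ × 2 × 1.48 = 1.48 m².
Resultant F = γ·h_c·A = 7.77933 × 3.18667 × 1.48 = 36.6894 kN.
I_c = b·h³/36 = 2 × 1.48³/36 = 0.1801 m⁴.
Centre of pressure: y_p = y_c + I_c/(y_c·A) = 3.18667 + 0.1801/(3.18667 × 1.48) = 3.18667 + 0.0381869 = 3.22486 m along the plane.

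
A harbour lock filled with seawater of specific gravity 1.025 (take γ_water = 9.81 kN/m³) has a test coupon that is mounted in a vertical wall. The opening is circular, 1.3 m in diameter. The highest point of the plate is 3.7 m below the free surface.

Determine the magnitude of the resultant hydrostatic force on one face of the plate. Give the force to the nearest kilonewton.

γ = 1.025 × 9.81 = 10.05525 kN/m³.
The centroid is at the centre, 0.65 m below the top of the plate, so the centroid depth is h_c = 3.7 + 0.65 = 4.35 m.
A = π(0.65)² = 1.32732 m².
Resultant F = γ·h_c·A = 10.05525 × 4.35 × 1.32732 = 58.0574 kN.

F ≈ 58 kN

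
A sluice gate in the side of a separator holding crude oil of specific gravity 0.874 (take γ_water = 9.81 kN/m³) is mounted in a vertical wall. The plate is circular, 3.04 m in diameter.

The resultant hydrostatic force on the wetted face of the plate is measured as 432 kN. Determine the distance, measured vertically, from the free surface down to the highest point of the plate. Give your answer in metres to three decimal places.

d_top ≈ 5.422 m

γ = 0.874 × 9.81 = 8.57394 kN/m³.
A = π(1.52)² = 7.25834 m².
From F = γ·h_c·A, the centroid depth is h_c = 432/(8.57394 × 7.25834) = 6.9417 m.
The centroid is at the centre, 1.52 m below the top of the plate, so the highest point sits at h_top = 6.9417 − 1.52 = 5.4217 m below the surface.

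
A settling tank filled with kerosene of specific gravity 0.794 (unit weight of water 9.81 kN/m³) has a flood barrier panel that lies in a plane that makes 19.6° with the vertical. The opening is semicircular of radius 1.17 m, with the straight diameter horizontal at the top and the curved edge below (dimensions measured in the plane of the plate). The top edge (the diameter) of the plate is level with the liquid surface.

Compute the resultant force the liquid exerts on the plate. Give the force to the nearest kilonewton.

γ = 0.794 × 9.81 = 7.78914 kN/m³.
The plate makes 19.6° with the vertical, i.e. θ = 90° − 19.6° = 70.4° to the horizontal. Measuring y along the incline from the free-surface line, vertical depth h = y·sinθ with sinθ = 0.942057.
The centroid of a semicircle lies 4r/(3π) = 0.496563 m from the diameter, here below the top edge, so y_c = 0.496563 m and h_c = 0.496563 × 0.942057 = 0.467791 m.
A = πr²/2 = π × 1.17²/2 = 2.15026 m².
Resultant F = γ·h_c·A = 7.78914 × 0.467791 × 2.15026 = 7.83488 kN.

F ≈ 8 kN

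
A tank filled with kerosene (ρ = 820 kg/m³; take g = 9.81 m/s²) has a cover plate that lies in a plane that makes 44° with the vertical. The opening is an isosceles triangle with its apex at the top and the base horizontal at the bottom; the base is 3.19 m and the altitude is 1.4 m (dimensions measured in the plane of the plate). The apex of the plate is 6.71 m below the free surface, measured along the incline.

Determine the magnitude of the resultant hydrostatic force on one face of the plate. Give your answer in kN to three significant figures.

F ≈ 98.8 kN

γ = ρg = 820 × 9.81 / 1000 = 8.0442 kN/m³.
The plate makes 44° with the vertical, i.e. θ = 90° − 44° = 46° to the horizontal. Measuring y along the incline from the free-surface line, vertical depth h = y·sinθ with sinθ = 0.719340.
With the apex up, the centroid sits 2h/3 = 2 × 1.4/3 = 0.933333 m below the apex, so y_c = 6.71 + 0.933333 = 7.64333 m and h_c = 7.64333 × 0.719340 = 5.49815 m.
A = ½ × 3.19 × 1.4 = 2.233 m².
Resultant F = γ·h_c·A = 8.0442 × 5.49815 × 2.233 = 98.7616 kN.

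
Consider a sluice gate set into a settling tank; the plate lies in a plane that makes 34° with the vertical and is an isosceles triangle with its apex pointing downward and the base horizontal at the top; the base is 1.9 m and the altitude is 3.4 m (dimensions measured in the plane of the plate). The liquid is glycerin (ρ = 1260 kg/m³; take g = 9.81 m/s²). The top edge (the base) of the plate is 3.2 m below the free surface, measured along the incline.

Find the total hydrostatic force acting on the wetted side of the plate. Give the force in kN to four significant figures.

γ = ρg = 1260 × 9.81 / 1000 = 12.3606 kN/m³.
The plate makes 34° with the vertical, i.e. θ = 90° − 34° = 56° to the horizontal. Measuring y along the incline from the free-surface line, vertical depth h = y·sinθ with sinθ = 0.829038.
With the apex down, the centroid sits h/3 = 3.4/3 = 1.13333 m below the base (the top edge), so y_c = 3.2 + 1.13333 = 4.33333 m and h_c = 4.33333 × 0.829038 = 3.5925 m.
A = ½ × 1.9 × 3.4 = 3.23 m².
Resultant F = γ·h_c·A = 12.3606 × 3.5925 × 3.23 = 143.43 kN.

F ≈ 143.4 kN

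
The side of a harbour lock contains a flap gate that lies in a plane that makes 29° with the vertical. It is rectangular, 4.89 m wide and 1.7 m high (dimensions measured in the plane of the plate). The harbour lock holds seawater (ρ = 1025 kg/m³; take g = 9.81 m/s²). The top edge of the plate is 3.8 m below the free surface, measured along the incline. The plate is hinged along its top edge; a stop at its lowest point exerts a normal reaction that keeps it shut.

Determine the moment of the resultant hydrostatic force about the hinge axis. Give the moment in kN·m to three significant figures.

γ = ρg = 1025 × 9.81 / 1000 = 10.05525 kN/m³.
The plate makes 29° with the vertical, i.e. θ = 90° − 29° = 61° to the horizontal. Measuring y along the incline from the free-surface line, vertical depth h = y·sinθ with sinθ = 0.874620.
The centroid lies 1.7/2 = 0.85 m below the top edge, so y_c = 3.8 + 0.85 = 4.65 m and h_c = 4.65 × 0.874620 = 4.06698 m.
A = 4.89 × 1.7 = 8.313 m².
Resultant F = γ·h_c·A = 10.05525 × 4.06698 × 8.313 = 339.956 kN.
I_c = b·h³/12 = 4.89 × 1.7³/12 = 2.00205 m⁴.
Centre of pressure: y_p = y_c + I_c/(y_c·A) = 4.65 + 2.00205/(4.65 × 8.313) = 4.65 + 0.0517922 = 4.70179 m along the plane.
The resultant acts 0.85 + 0.0517922 = 0.901792 m (along the plate) below the hinge at the top edge, so the moment about the hinge is M = F × 0.901792 = 339.956 × 0.901792 = 306.57 kN·m.

M ≈ 307 kN·m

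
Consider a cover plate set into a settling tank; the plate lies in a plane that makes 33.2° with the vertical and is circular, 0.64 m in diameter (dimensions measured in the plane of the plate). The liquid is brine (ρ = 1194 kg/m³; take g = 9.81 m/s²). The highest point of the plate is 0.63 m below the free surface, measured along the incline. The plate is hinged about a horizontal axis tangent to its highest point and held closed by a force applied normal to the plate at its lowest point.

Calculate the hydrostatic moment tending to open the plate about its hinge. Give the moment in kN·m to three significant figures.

γ = ρg = 1194 × 9.81 / 1000 = 11.71314 kN/m³.
The plate makes 33.2° with the vertical, i.e. θ = 90° − 33.2° = 56.8° to the horizontal. Measuring y along the incline from the free-surface line, vertical depth h = y·sinθ with sinθ = 0.836764.
The centroid is at the centre, 0.32 m below the top of the plate, so y_c = 0.63 + 0.32 = 0.95 m and h_c = 0.95 × 0.836764 = 0.794926 m.
A = π(0.32)² = 0.321699 m².
Resultant F = γ·h_c·A = 11.71314 × 0.794926 × 0.321699 = 2.99536 kN.
I_c = πr⁴/4 = π × 0.32⁴/4 = 0.0082355 m⁴.
Centre of pressure: y_p = y_c + I_c/(y_c·A) = 0.95 + 0.0082355/(0.95 × 0.321699) = 0.95 + 0.0269474 = 0.976947 m along the plane.
The resultant acts 0.32 + 0.0269474 = 0.346947 m (along the plate) below the hinge at the top edge, so the moment about the hinge is M = F × 0.346947 = 2.99536 × 0.346947 = 1.03923 kN·m.

M ≈ 1.04 kN·m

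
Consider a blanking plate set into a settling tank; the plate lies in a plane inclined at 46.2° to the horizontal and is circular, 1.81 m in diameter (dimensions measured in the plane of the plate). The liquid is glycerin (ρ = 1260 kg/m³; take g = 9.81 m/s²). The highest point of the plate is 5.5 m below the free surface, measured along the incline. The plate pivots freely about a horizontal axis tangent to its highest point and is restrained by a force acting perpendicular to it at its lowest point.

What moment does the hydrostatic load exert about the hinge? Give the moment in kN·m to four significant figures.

γ = ρg = 1260 × 9.81 / 1000 = 12.3606 kN/m³.
Let θ = 46.2° be the plate's angle to the horizontal; measure y along the incline from where the plane meets the free surface. Vertical depth h = y·sinθ with sinθ = 0.721760.
The centroid is at the centre, 0.905 m below the top of the plate, so y_c = 5.5 + 0.905 = 6.405 m and h_c = 6.405 × 0.721760 = 4.62287 m.
A = π(0.905)² = 2.57304 m².
Resultant F = γ·h_c·A = 12.3606 × 4.62287 × 2.57304 = 147.027 kN.
I_c = πr⁴/4 = π × 0.905⁴/4 = 0.526847 m⁴.
Centre of pressure: y_p = y_c + I_c/(y_c·A) = 6.405 + 0.526847/(6.405 × 2.57304) = 6.405 + 0.0319682 = 6.43697 m along the plane.
The resultant acts 0.905 + 0.0319682 = 0.936968 m (along the plate) below the hinge at the top edge, so the moment about the hinge is M = F × 0.936968 = 147.027 × 0.936968 = 137.76 kN·m.

M ≈ 137.8 kN·m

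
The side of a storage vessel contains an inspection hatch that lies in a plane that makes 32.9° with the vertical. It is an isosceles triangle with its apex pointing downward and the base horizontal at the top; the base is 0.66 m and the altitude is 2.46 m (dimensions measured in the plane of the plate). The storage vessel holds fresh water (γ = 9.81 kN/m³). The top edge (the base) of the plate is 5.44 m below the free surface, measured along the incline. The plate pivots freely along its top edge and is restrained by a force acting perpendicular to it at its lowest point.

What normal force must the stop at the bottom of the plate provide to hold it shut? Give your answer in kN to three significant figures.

P ≈ 14.9 kN

γ = 9.81 kN/m³.
The plate makes 32.9° with the vertical, i.e. θ = 90° − 32.9° = 57.1° to the horizontal. Measuring y along the incline from the free-surface line, vertical depth h = y·sinθ with sinθ = 0.839620.
With the apex down, the centroid sits h/3 = 2.46/3 = 0.82 m below the base (the top edge), so y_c = 5.44 + 0.82 = 6.26 m and h_c = 6.26 × 0.839620 = 5.25602 m.
A = ½ × 0.66 × 2.46 = 0.8118 m².
Resultant F = γ·h_c·A = 9.81 × 5.25602 × 0.8118 = 41.8577 kN.
I_c = b·h³/36 = 0.66 × 2.46³/36 = 0.272927 m⁴.
Centre of pressure: y_p = y_c + I_c/(y_c·A) = 6.26 + 0.272927/(6.26 × 0.8118) = 6.26 + 0.053706 = 6.31371 m along the plane.
The resultant acts 0.82 + 0.053706 = 0.873706 m (along the plate) below the hinge at the top edge, so the moment about the hinge is M = F × 0.873706 = 41.8577 × 0.873706 = 36.5713 kN·m.
A normal force at the bottom, 2.46 m from the hinge, must supply this moment: P = 36.5713/2.46 = 14.8664 kN.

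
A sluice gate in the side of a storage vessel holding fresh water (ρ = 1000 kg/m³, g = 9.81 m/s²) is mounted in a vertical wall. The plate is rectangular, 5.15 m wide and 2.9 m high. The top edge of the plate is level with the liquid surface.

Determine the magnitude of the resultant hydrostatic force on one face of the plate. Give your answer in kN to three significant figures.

F ≈ 212 kN

γ = ρg = 1000 × 9.81 = 9810 N/m³ = 9.81 kN/m³.
The centroid lies 2.9/2 = 1.45 m below the top edge, so the centroid depth is h_c = 1.45 m.
A = 5.15 × 2.9 = 14.935 m².
Resultant F = γ·h_c·A = 9.81 × 1.45 × 14.935 = 212.443 kN.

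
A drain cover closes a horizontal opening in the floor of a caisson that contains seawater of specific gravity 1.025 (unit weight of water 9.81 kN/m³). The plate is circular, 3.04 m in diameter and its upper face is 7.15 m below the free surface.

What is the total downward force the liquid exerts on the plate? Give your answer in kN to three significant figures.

F ≈ 522 kN

γ = 1.025 × 9.81 = 10.05525 kN/m³.
The plate is horizontal, so pressure is uniform at p = γ·h = 10.05525 × 7.15 = 71.895 kN/m².
A = π(1.52)² = 7.25834 m².
F = p·A = 71.895 × 7.25834 = 521.838 kN.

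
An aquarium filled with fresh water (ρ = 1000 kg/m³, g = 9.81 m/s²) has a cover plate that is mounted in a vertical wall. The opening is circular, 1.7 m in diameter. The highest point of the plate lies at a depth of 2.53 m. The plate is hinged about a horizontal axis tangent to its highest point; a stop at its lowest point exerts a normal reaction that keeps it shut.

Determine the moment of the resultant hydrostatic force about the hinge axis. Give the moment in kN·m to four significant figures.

M ≈ 67.99 kN·m

γ = ρg = 1000 × 9.81 = 9810 N/m³ = 9.81 kN/m³.
The centroid is at the centre, 0.85 m below the top of the plate, so the centroid depth is h_c = 2.53 + 0.85 = 3.38 m.
A = π(0.85)² = 2.2698 m².
Resultant F = γ·h_c·A = 9.81 × 3.38 × 2.2698 = 75.2616 kN.
I_c = πr⁴/4 = π × 0.85⁴/4 = 0.409983 m⁴.
Centre of pressure: y_p = y_c + I_c/(y_c·A) = 3.38 + 0.409983/(3.38 × 2.2698) = 3.38 + 0.0534394 = 3.43344 m along the plane.
The resultant acts 0.85 + 0.0534394 = 0.903439 m (along the plate) below the hinge at the top edge, so the moment about the hinge is M = F × 0.903439 = 75.2616 × 0.903439 = 67.9943 kN·m.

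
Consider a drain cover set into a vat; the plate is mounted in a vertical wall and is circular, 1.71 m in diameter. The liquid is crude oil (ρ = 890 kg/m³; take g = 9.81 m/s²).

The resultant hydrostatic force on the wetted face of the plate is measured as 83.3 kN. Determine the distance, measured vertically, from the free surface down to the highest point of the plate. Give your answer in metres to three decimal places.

γ = ρg = 890 × 9.81 / 1000 = 8.7309 kN/m³.
A = π(0.855)² = 2.29658 m².
From F = γ·h_c·A, the centroid depth is h_c = 83.3/(8.7309 × 2.29658) = 4.15436 m.
The centroid is at the centre, 0.855 m below the top of the plate, so the highest point sits at h_top = 4.15436 − 0.855 = 3.29936 m below the surface.

d_top ≈ 3.299 m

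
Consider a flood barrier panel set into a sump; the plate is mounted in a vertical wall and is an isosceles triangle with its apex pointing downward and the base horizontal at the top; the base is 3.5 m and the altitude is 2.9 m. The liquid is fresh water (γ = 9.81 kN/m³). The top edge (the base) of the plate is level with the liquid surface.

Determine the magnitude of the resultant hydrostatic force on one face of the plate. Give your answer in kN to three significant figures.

γ = 9.81 kN/m³.
With the apex down, the centroid sits h/3 = 2.9/3 = 0.966667 m below the base (the top edge), so the centroid depth is h_c = 0.966667 m.
A = ½ × 3.5 × 2.9 = 5.075 m².
Resultant F = γ·h_c·A = 9.81 × 0.966667 × 5.075 = 48.1262 kN.

F ≈ 48.1 kN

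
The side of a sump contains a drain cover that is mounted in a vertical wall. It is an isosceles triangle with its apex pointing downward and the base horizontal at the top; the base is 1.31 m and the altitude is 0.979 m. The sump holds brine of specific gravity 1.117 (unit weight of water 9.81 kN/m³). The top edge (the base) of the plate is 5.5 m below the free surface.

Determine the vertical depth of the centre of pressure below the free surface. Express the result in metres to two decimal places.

h_p = 5.84 m

γ = 1.117 × 9.81 = 10.95777 kN/m³.
With the apex down, the centroid sits h/3 = 0.979/3 = 0.326333 m below the base (the top edge), so the centroid depth is h_c = 5.5 + 0.326333 = 5.82633 m.
A = ½ × 1.31 × 0.979 = 0.641245 m².
Resultant F = γ·h_c·A = 10.95777 × 5.82633 × 0.641245 = 40.9394 kN.
I_c = b·h³/36 = 1.31 × 0.979³/36 = 0.0341442 m⁴.
Centre of pressure: y_p = y_c + I_c/(y_c·A) = 5.82633 + 0.0341442/(5.82633 × 0.641245) = 5.82633 + 0.00913898 = 5.83547 m along the plane.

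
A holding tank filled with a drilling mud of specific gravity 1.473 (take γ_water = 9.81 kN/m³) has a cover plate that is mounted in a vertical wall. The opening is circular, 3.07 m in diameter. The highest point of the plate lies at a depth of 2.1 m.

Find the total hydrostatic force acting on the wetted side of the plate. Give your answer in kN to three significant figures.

F ≈ 389 kN

γ = 1.473 × 9.81 = 14.45013 kN/m³.
The centroid is at the centre, 1.535 m below the top of the plate, so the centroid depth is h_c = 2.1 + 1.535 = 3.635 m.
A = π(1.535)² = 7.4023 m².
Resultant F = γ·h_c·A = 14.45013 × 3.635 × 7.4023 = 388.815 kN.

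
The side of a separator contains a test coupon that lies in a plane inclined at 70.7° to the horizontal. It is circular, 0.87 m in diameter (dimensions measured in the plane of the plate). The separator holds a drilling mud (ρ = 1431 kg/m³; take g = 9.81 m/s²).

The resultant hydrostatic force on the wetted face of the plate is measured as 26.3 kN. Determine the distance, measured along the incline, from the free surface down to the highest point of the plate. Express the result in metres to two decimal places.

γ = ρg = 1431 × 9.81 / 1000 = 14.03811 kN/m³.
A = π(0.435)² = 0.594468 m².
From F = γ·h_c·A, the centroid depth is h_c = 26.3/(14.03811 × 0.594468) = 3.15151 m.
Let θ = 70.7° be the plate's angle to the horizontal; measure y along the incline from where the plane meets the free surface. Vertical depth h = y·sinθ with sinθ = 0.943801.
Along the incline, y_c = h_c/sinθ = 3.15151/0.943801 = 3.33917 m.
The centroid is at the centre, 0.435 m below the top of the plate, so the highest point sits at y_top = 3.33917 − 0.435 = 2.90417 m along the incline.

y_top ≈ 2.90 m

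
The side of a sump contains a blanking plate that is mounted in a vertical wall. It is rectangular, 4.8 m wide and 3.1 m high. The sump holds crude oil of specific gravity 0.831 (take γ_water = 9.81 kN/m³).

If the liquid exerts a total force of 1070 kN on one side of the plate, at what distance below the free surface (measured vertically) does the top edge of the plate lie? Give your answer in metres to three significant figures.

d_top ≈ 7.27 m

γ = 0.831 × 9.81 = 8.15211 kN/m³.
A = 4.8 × 3.1 = 14.88 m².
From F = γ·h_c·A, the centroid depth is h_c = 1070/(8.15211 × 14.88) = 8.82086 m.
The centroid lies 3.1/2 = 1.55 m below the top edge, so the top edge sits at h_top = 8.82086 − 1.55 = 7.27086 m below the surface.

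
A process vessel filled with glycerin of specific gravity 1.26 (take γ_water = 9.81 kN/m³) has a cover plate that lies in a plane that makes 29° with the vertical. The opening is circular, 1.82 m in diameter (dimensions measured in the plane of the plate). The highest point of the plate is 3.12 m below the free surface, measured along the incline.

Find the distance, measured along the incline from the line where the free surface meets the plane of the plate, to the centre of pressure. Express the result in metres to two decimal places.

y_p = 4.08 m

γ = 1.26 × 9.81 = 12.3606 kN/m³.
The plate makes 29° with the vertical, i.e. θ = 90° − 29° = 61° to the horizontal. Measuring y along the incline from the free-surface line, vertical depth h = y·sinθ with sinθ = 0.874620.
The centroid is at the centre, 0.91 m below the top of the plate, so y_c = 3.12 + 0.91 = 4.03 m and h_c = 4.03 × 0.874620 = 3.52472 m.
A = π(0.91)² = 2.60155 m².
Resultant F = γ·h_c·A = 12.3606 × 3.52472 × 2.60155 = 113.343 kN.
I_c = πr⁴/4 = π × 0.91⁴/4 = 0.538586 m⁴.
Centre of pressure: y_p = y_c + I_c/(y_c·A) = 4.03 + 0.538586/(4.03 × 2.60155) = 4.03 + 0.051371 = 4.08137 m along the plane.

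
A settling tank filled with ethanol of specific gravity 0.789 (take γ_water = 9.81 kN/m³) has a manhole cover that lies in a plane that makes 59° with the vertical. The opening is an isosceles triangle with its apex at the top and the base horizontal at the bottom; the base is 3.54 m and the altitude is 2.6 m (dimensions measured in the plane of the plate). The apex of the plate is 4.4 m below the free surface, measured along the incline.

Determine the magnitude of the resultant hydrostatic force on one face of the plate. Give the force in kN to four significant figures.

F ≈ 112.5 kN

γ = 0.789 × 9.81 = 7.74009 kN/m³.
The plate makes 59° with the vertical, i.e. θ = 90° − 59° = 31° to the horizontal. Measuring y along the incline from the free-surface line, vertical depth h = y·sinθ with sinθ = 0.515038.
With the apex up, the centroid sits 2h/3 = 2 × 2.6/3 = 1.73333 m below the apex, so y_c = 4.4 + 1.73333 = 6.13333 m and h_c = 6.13333 × 0.515038 = 3.1589 m.
A = ½ × 3.54 × 2.6 = 4.602 m².
Resultant F = γ·h_c·A = 7.74009 × 3.1589 × 4.602 = 112.52 kN.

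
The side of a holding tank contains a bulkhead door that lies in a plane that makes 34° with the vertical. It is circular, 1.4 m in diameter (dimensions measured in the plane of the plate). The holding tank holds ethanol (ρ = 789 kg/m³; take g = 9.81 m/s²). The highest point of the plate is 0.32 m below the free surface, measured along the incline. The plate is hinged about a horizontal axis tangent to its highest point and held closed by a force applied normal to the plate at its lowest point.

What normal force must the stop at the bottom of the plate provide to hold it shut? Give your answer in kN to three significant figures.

P ≈ 5.90 kN

γ = ρg = 789 × 9.81 / 1000 = 7.74009 kN/m³.
The plate makes 34° with the vertical, i.e. θ = 90° − 34° = 56° to the horizontal. Measuring y along the incline from the free-surface line, vertical depth h = y·sinθ with sinθ = 0.829038.
The centroid is at the centre, 0.7 m below the top of the plate, so y_c = 0.32 + 0.7 = 1.02 m and h_c = 1.02 × 0.829038 = 0.845619 m.
A = π(0.7)² = 1.53938 m².
Resultant F = γ·h_c·A = 7.74009 × 0.845619 × 1.53938 = 10.0755 kN.
I_c = πr⁴/4 = π × 0.7⁴/4 = 0.188574 m⁴.
Centre of pressure: y_p = y_c + I_c/(y_c·A) = 1.02 + 0.188574/(1.02 × 1.53938) = 1.02 + 0.120098 = 1.1401 m along the plane.
The resultant acts 0.7 + 0.120098 = 0.820098 m (along the plate) below the hinge at the top edge, so the moment about the hinge is M = F × 0.820098 = 10.0755 × 0.820098 = 8.2629 kN·m.
A normal force at the bottom, 1.4 m from the hinge, must supply this moment: P = 8.2629/1.4 = 5.90207 kN.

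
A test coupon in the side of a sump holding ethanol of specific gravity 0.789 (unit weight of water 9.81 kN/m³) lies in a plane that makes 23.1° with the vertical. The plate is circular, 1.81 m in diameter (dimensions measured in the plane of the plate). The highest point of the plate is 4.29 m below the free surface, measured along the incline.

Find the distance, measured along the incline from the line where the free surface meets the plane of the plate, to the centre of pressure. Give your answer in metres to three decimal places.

γ = 0.789 × 9.81 = 7.74009 kN/m³.
The plate makes 23.1° with the vertical, i.e. θ = 90° − 23.1° = 66.9° to the horizontal. Measuring y along the incline from the free-surface line, vertical depth h = y·sinθ with sinθ = 0.919821.
The centroid is at the centre, 0.905 m below the top of the plate, so y_c = 4.29 + 0.905 = 5.195 m and h_c = 5.195 × 0.919821 = 4.77847 m.
A = π(0.905)² = 2.57304 m².
Resultant F = γ·h_c·A = 7.74009 × 4.77847 × 2.57304 = 95.1659 kN.
I_c = πr⁴/4 = π × 0.905⁴/4 = 0.526847 m⁴.
Centre of pressure: y_p = y_c + I_c/(y_c·A) = 5.195 + 0.526847/(5.195 × 2.57304) = 5.195 + 0.0394142 = 5.23441 m along the plane.

y_p = 5.234 m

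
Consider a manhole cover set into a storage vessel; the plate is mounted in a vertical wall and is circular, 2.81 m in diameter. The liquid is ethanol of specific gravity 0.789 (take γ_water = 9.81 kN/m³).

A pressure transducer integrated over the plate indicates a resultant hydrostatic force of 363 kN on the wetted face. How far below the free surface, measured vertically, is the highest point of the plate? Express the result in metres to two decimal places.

d_top ≈ 6.16 m

γ = 0.789 × 9.81 = 7.74009 kN/m³.
A = π(1.405)² = 6.20158 m².
From F = γ·h_c·A, the centroid depth is h_c = 363/(7.74009 × 6.20158) = 7.56238 m.
The centroid is at the centre, 1.405 m below the top of the plate, so the highest point sits at h_top = 7.56238 − 1.405 = 6.15738 m below the surface.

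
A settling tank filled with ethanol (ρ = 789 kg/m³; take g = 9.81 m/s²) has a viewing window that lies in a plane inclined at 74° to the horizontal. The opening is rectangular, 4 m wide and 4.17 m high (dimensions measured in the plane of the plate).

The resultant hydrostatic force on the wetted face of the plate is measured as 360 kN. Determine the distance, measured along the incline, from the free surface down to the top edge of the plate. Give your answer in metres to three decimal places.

γ = ρg = 789 × 9.81 / 1000 = 7.74009 kN/m³.
A = 4 × 4.17 = 16.68 m².
From F = γ·h_c·A, the centroid depth is h_c = 360/(7.74009 × 16.68) = 2.78843 m.
Let θ = 74° be the plate's angle to the horizontal; measure y along the incline from where the plane meets the free surface. Vertical depth h = y·sinθ with sinθ = 0.961262.
Along the incline, y_c = h_c/sinθ = 2.78843/0.961262 = 2.9008 m.
The centroid lies 4.17/2 = 2.085 m below the top edge, so the top edge sits at y_top = 2.9008 − 2.085 = 0.8158 m along the incline.

y_top ≈ 0.816 m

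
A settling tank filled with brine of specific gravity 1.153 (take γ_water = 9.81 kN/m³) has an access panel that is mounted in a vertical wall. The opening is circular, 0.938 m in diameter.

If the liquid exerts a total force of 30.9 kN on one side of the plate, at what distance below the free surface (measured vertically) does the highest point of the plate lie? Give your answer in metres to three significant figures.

γ = 1.153 × 9.81 = 11.31093 kN/m³.
A = π(0.469)² = 0.691028 m².
From F = γ·h_c·A, the centroid depth is h_c = 30.9/(11.31093 × 0.691028) = 3.95334 m.
The centroid is at the centre, 0.469 m below the top of the plate, so the highest point sits at h_top = 3.95334 − 0.469 = 3.48434 m below the surface.

d_top ≈ 3.48 m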